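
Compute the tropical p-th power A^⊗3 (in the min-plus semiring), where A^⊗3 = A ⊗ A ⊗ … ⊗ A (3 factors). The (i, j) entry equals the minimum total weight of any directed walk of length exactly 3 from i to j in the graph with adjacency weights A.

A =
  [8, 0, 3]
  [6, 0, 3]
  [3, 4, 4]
A^⊗3 =
  [6, 0, 3]
  [6, 0, 3]
  [9, 3, 6]

Each entry (A^⊗3)_ij equals the minimum over all length-3 walks i = v_0 → v_1 → … → v_3 = j of Σ_t A[v_t][v_{t+1}]. For example, for (i, j) = (0, 2) we minimise over 9 possible intermediate vertex sequences; the minimum is 3, attained along the walk 0 → 1 → 1 → 2.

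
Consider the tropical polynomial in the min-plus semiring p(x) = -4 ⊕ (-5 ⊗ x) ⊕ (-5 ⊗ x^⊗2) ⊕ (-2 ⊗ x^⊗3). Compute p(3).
p(3) = -4

A tropical monomial a ⊗ x^⊗i evaluates to a + i · x. Evaluating each term at x = 3:
  Term 0 contributes -4 + 0 · 3 = -4
  Term 1 contributes -5 + 1 · 3 = -2
  Term 2 contributes -5 + 2 · 3 = 1
  Term 3 contributes -2 + 3 · 3 = 7
p(3) = ⊕ of these = min[-4, -2, 1, 7] = -4.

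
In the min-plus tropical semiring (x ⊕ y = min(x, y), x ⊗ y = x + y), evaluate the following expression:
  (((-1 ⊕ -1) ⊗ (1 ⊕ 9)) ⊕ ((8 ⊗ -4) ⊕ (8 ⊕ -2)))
(((-1 ⊕ -1) ⊗ (1 ⊕ 9)) ⊕ ((8 ⊗ -4) ⊕ (8 ⊕ -2))) = -2

Expand innermost to outermost. Recall ⊕ takes the minimum of its arguments and ⊗ takes their sum. Working out the expression (((-1 ⊕ -1) ⊗ (1 ⊕ 9)) ⊕ ((8 ⊗ -4) ⊕ (8 ⊕ -2))) gives -2.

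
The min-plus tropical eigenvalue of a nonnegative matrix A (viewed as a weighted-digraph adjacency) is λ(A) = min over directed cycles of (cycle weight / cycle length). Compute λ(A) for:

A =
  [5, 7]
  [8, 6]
λ(A) = 5

Enumerate directed cycles and compute their means (weight / length). Sample:
  cycle 0 → 0: weight = 5, length = 1, mean = 5/1 ≈ 5.000
  cycle 1 → 1: weight = 6, length = 1, mean = 6/1 ≈ 6.000
  cycle 0 → 1 → 0: weight = 15, length = 2, mean = 15/2 ≈ 7.500
  cycle 1 → 0 → 1: weight = 15, length = 2, mean = 15/2 ≈ 7.500
Minimum mean = 5.000, attained e.g. along the cycle 0 → 0 with weight 5 and length 1. So λ(A) = 5/1 = 5.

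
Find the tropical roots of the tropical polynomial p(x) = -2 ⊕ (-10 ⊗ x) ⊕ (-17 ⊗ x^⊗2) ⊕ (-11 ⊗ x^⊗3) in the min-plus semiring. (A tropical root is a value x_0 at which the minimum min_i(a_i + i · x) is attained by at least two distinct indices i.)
Roots: {-6, 7, 8}

Each tropical root is a break point of the lower envelope of the lines y = a_i + i · x (there are 4 lines, with slopes 0, 1, ..., 3). Only the lines that attain the minimum somewhere contribute to roots; other lines are dominated. Here the surviving (envelope) indices are i = 3, i = 2, i = 1, i = 0.
Intersections between consecutive envelope lines give the roots: for adjacent envelope indices i < j the intersection is x = (a_i − a_j) / (j − i). Reading off the sorted break points: {-6, 7, 8}.
Verification: at each break x_0, at least two indices attain the minimum of min_i(a_i + i · x_0).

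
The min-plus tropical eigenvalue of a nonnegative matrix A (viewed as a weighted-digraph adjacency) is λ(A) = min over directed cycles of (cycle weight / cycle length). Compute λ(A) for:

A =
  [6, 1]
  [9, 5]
λ(A) = 5

Enumerate directed cycles and compute their means (weight / length). Sample:
  cycle 0 → 0: weight = 6, length = 1, mean = 6/1 ≈ 6.000
  cycle 1 → 1: weight = 5, length = 1, mean = 5/1 ≈ 5.000
  cycle 0 → 1 → 0: weight = 10, length = 2, mean = 10/2 ≈ 5.000
  cycle 1 → 0 → 1: weight = 10, length = 2, mean = 10/2 ≈ 5.000
Minimum mean = 5.000, attained e.g. along the cycle 1 → 1 with weight 5 and length 1. So λ(A) = 5/1 = 5.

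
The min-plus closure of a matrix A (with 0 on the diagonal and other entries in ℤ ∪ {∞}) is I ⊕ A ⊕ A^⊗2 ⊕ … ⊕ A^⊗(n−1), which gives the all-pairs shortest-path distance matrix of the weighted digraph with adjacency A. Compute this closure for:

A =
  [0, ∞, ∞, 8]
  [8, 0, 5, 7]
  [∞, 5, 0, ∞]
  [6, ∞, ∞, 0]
Closure =
  [0, ∞, ∞, 8]
  [8, 0, 5, 7]
  [13, 5, 0, 12]
  [6, ∞, ∞, 0]

This is the Floyd-Warshall all-pairs shortest-path computation. For each intermediate vertex k = 0, 1, …, 3, update dist[i][j] ← min(dist[i][j], dist[i][k] + dist[k][j]). The final matrix gives, for each (i, j), the minimum total weight of any directed path from i to j (possibly empty when i = j).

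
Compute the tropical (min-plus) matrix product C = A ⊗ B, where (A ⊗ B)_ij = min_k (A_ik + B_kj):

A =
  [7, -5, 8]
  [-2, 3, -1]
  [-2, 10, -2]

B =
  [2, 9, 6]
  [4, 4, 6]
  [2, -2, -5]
A ⊗ B =
  [-1, -1, 1]
  [0, -3, -6]
  [0, -4, -7]

Apply the min-plus product entry-by-entry:
  C[0][0] = min over k of (A[0][0] + B[0][0] = 7 + 2 = 9, A[0][1] + B[1][0] = -5 + 4 = -1, A[0][2] + B[2][0] = 8 + 2 = 10) = -1 (attained at k = 1)
  C[0][1] = min over k of (A[0][0] + B[0][1] = 7 + 9 = 16, A[0][1] + B[1][1] = -5 + 4 = -1, A[0][2] + B[2][1] = 8 + -2 = 6) = -1 (attained at k = 1)
  C[0][2] = min over k of (A[0][0] + B[0][2] = 7 + 6 = 13, A[0][1] + B[1][2] = -5 + 6 = 1, A[0][2] + B[2][2] = 8 + -5 = 3) = 1 (attained at k = 1)
  C[1][0] = min over k of (A[1][0] + B[0][0] = -2 + 2 = 0, A[1][1] + B[1][0] = 3 + 4 = 7, A[1][2] + B[2][0] = -1 + 2 = 1) = 0 (attained at k = 0)
  C[1][1] = min over k of (A[1][0] + B[0][1] = -2 + 9 = 7, A[1][1] + B[1][1] = 3 + 4 = 7, A[1][2] + B[2][1] = -1 + -2 = -3) = -3 (attained at k = 2)
  C[1][2] = min over k of (A[1][0] + B[0][2] = -2 + 6 = 4, A[1][1] + B[1][2] = 3 + 6 = 9, A[1][2] + B[2][2] = -1 + -5 = -6) = -6 (attained at k = 2)
  C[2][0] = min over k of (A[2][0] + B[0][0] = -2 + 2 = 0, A[2][1] + B[1][0] = 10 + 4 = 14, A[2][2] + B[2][0] = -2 + 2 = 0) = 0 (attained at k = 0)
  C[2][1] = min over k of (A[2][0] + B[0][1] = -2 + 9 = 7, A[2][1] + B[1][1] = 10 + 4 = 14, A[2][2] + B[2][1] = -2 + -2 = -4) = -4 (attained at k = 2)
  C[2][2] = min over k of (A[2][0] + B[0][2] = -2 + 6 = 4, A[2][1] + B[1][2] = 10 + 6 = 16, A[2][2] + B[2][2] = -2 + -5 = -7) = -7 (attained at k = 2)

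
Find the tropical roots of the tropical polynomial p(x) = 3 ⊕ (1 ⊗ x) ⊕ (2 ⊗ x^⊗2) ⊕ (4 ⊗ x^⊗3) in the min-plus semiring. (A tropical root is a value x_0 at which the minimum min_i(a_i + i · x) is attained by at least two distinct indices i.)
Roots: {-2, -1, 2}

Each tropical root is a break point of the lower envelope of the lines y = a_i + i · x (there are 4 lines, with slopes 0, 1, ..., 3). Only the lines that attain the minimum somewhere contribute to roots; other lines are dominated. Here the surviving (envelope) indices are i = 3, i = 2, i = 1, i = 0.
Intersections between consecutive envelope lines give the roots: for adjacent envelope indices i < j the intersection is x = (a_i − a_j) / (j − i). Reading off the sorted break points: {-2, -1, 2}.
Verification: at each break x_0, at least two indices attain the minimum of min_i(a_i + i · x_0).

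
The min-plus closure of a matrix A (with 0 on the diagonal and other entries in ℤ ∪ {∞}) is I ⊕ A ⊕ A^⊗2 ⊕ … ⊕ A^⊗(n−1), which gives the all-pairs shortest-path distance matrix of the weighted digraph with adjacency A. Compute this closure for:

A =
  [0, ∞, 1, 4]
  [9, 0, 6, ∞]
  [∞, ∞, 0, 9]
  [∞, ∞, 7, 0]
Closure =
  [0, ∞, 1, 4]
  [9, 0, 6, 13]
  [∞, ∞, 0, 9]
  [∞, ∞, 7, 0]

This is the Floyd-Warshall all-pairs shortest-path computation. For each intermediate vertex k = 0, 1, …, 3, update dist[i][j] ← min(dist[i][j], dist[i][k] + dist[k][j]). The final matrix gives, for each (i, j), the minimum total weight of any directed path from i to j (possibly empty when i = j).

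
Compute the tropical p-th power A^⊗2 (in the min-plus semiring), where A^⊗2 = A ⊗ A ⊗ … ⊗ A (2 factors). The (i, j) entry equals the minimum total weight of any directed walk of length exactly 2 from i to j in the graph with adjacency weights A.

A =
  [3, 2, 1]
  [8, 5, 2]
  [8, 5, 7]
A^⊗2 =
  [6, 5, 4]
  [10, 7, 7]
  [11, 10, 7]

Each entry (A^⊗2)_ij equals the minimum over all length-2 walks i = v_0 → v_1 → … → v_2 = j of Σ_t A[v_t][v_{t+1}]. For example, for (i, j) = (0, 2) we minimise over 3 possible intermediate vertex sequences; the minimum is 4, attained along the walk 0 → 0 → 2.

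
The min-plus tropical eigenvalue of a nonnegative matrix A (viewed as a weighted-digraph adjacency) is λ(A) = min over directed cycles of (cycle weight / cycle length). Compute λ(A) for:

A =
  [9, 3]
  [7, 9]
λ(A) = 5

Enumerate directed cycles and compute their means (weight / length). Sample:
  cycle 0 → 0: weight = 9, length = 1, mean = 9/1 ≈ 9.000
  cycle 1 → 1: weight = 9, length = 1, mean = 9/1 ≈ 9.000
  cycle 0 → 1 → 0: weight = 10, length = 2, mean = 10/2 ≈ 5.000
  cycle 1 → 0 → 1: weight = 10, length = 2, mean = 10/2 ≈ 5.000
Minimum mean = 5.000, attained e.g. along the cycle 0 → 1 → 0 with weight 10 and length 2. So λ(A) = 10/2 = 5.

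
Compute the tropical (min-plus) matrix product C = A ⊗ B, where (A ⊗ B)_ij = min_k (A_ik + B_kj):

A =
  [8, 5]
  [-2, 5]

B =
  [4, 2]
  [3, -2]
A ⊗ B =
  [8, 3]
  [2, 0]

Apply the min-plus product entry-by-entry:
  C[0][0] = min over k of (A[0][0] + B[0][0] = 8 + 4 = 12, A[0][1] + B[1][0] = 5 + 3 = 8) = 8 (attained at k = 1)
  C[0][1] = min over k of (A[0][0] + B[0][1] = 8 + 2 = 10, A[0][1] + B[1][1] = 5 + -2 = 3) = 3 (attained at k = 1)
  C[1][0] = min over k of (A[1][0] + B[0][0] = -2 + 4 = 2, A[1][1] + B[1][0] = 5 + 3 = 8) = 2 (attained at k = 0)
  C[1][1] = min over k of (A[1][0] + B[0][1] = -2 + 2 = 0, A[1][1] + B[1][1] = 5 + -2 = 3) = 0 (attained at k = 0)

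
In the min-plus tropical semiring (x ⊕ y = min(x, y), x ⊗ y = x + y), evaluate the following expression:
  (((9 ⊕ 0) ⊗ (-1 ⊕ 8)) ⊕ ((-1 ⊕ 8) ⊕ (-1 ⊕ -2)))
(((9 ⊕ 0) ⊗ (-1 ⊕ 8)) ⊕ ((-1 ⊕ 8) ⊕ (-1 ⊕ -2))) = -2

Expand innermost to outermost. Recall ⊕ takes the minimum of its arguments and ⊗ takes their sum. Working out the expression (((9 ⊕ 0) ⊗ (-1 ⊕ 8)) ⊕ ((-1 ⊕ 8) ⊕ (-1 ⊕ -2))) gives -2.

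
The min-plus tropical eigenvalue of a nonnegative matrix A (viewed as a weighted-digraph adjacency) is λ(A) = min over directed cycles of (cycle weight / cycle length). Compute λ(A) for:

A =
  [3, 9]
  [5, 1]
λ(A) = 1

Enumerate directed cycles and compute their means (weight / length). Sample:
  cycle 0 → 0: weight = 3, length = 1, mean = 3/1 ≈ 3.000
  cycle 1 → 1: weight = 1, length = 1, mean = 1/1 ≈ 1.000
  cycle 0 → 1 → 0: weight = 14, length = 2, mean = 14/2 ≈ 7.000
  cycle 1 → 0 → 1: weight = 14, length = 2, mean = 14/2 ≈ 7.000
Minimum mean = 1.000, attained e.g. along the cycle 1 → 1 with weight 1 and length 1. So λ(A) = 1/1 = 1.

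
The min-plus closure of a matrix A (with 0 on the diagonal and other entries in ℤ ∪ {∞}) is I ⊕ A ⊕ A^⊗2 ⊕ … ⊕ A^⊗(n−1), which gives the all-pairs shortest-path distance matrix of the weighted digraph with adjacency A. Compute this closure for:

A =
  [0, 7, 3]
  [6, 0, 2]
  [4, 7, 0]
Closure =
  [0, 7, 3]
  [6, 0, 2]
  [4, 7, 0]

This is the Floyd-Warshall all-pairs shortest-path computation. For each intermediate vertex k = 0, 1, …, 2, update dist[i][j] ← min(dist[i][j], dist[i][k] + dist[k][j]). The final matrix gives, for each (i, j), the minimum total weight of any directed path from i to j (possibly empty when i = j).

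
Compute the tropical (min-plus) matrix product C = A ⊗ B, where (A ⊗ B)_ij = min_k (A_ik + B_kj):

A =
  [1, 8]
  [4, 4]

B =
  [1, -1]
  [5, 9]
A ⊗ B =
  [2, 0]
  [5, 3]

Apply the min-plus product entry-by-entry:
  C[0][0] = min over k of (A[0][0] + B[0][0] = 1 + 1 = 2, A[0][1] + B[1][0] = 8 + 5 = 13) = 2 (attained at k = 0)
  C[0][1] = min over k of (A[0][0] + B[0][1] = 1 + -1 = 0, A[0][1] + B[1][1] = 8 + 9 = 17) = 0 (attained at k = 0)
  C[1][0] = min over k of (A[1][0] + B[0][0] = 4 + 1 = 5, A[1][1] + B[1][0] = 4 + 5 = 9) = 5 (attained at k = 0)
  C[1][1] = min over k of (A[1][0] + B[0][1] = 4 + -1 = 3, A[1][1] + B[1][1] = 4 + 9 = 13) = 3 (attained at k = 0)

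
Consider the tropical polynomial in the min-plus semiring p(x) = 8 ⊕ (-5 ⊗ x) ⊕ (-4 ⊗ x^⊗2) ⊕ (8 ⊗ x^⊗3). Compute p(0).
p(0) = -5

A tropical monomial a ⊗ x^⊗i evaluates to a + i · x. Evaluating each term at x = 0:
  Term 0 contributes 8 + 0 · 0 = 8
  Term 1 contributes -5 + 1 · 0 = -5
  Term 2 contributes -4 + 2 · 0 = -4
  Term 3 contributes 8 + 3 · 0 = 8
p(0) = ⊕ of these = min[8, -5, -4, 8] = -5.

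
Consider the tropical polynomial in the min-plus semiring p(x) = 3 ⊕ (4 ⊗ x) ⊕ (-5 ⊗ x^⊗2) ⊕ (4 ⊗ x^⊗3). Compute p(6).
p(6) = 3

A tropical monomial a ⊗ x^⊗i evaluates to a + i · x. Evaluating each term at x = 6:
  Term 0 contributes 3 + 0 · 6 = 3
  Term 1 contributes 4 + 1 · 6 = 10
  Term 2 contributes -5 + 2 · 6 = 7
  Term 3 contributes 4 + 3 · 6 = 22
p(6) = ⊕ of these = min[3, 10, 7, 22] = 3.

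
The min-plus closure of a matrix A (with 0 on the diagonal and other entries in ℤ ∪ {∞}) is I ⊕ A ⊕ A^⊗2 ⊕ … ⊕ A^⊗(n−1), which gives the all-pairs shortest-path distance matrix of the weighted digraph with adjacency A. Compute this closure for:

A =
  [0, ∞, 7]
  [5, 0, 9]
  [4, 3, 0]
Closure =
  [0, 10, 7]
  [5, 0, 9]
  [4, 3, 0]

This is the Floyd-Warshall all-pairs shortest-path computation. For each intermediate vertex k = 0, 1, …, 2, update dist[i][j] ← min(dist[i][j], dist[i][k] + dist[k][j]). The final matrix gives, for each (i, j), the minimum total weight of any directed path from i to j (possibly empty when i = j).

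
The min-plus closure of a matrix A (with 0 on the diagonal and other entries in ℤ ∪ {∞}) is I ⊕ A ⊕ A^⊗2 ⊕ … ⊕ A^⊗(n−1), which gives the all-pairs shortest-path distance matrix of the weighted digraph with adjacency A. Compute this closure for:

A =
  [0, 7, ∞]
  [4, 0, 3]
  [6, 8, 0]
Closure =
  [0, 7, 10]
  [4, 0, 3]
  [6, 8, 0]

This is the Floyd-Warshall all-pairs shortest-path computation. For each intermediate vertex k = 0, 1, …, 2, update dist[i][j] ← min(dist[i][j], dist[i][k] + dist[k][j]). The final matrix gives, for each (i, j), the minimum total weight of any directed path from i to j (possibly empty when i = j).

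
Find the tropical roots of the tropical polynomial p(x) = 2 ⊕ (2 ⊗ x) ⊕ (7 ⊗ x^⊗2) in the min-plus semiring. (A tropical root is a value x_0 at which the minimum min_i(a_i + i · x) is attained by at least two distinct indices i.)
Roots: {-5, 0}

Each tropical root is a break point of the lower envelope of the lines y = a_i + i · x (there are 3 lines, with slopes 0, 1, ..., 2). Only the lines that attain the minimum somewhere contribute to roots; other lines are dominated. Here the surviving (envelope) indices are i = 2, i = 1, i = 0.
Intersections between consecutive envelope lines give the roots: for adjacent envelope indices i < j the intersection is x = (a_i − a_j) / (j − i). Reading off the sorted break points: {-5, 0}.
Verification: at each break x_0, at least two indices attain the minimum of min_i(a_i + i · x_0).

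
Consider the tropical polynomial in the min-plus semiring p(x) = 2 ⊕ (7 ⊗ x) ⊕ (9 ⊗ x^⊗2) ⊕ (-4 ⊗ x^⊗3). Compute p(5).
p(5) = 2

A tropical monomial a ⊗ x^⊗i evaluates to a + i · x. Evaluating each term at x = 5:
  Term 0 contributes 2 + 0 · 5 = 2
  Term 1 contributes 7 + 1 · 5 = 12
  Term 2 contributes 9 + 2 · 5 = 19
  Term 3 contributes -4 + 3 · 5 = 11
p(5) = ⊕ of these = min[2, 12, 19, 11] = 2.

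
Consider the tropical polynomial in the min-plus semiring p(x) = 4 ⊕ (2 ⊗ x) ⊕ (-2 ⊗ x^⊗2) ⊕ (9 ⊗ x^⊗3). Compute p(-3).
p(-3) = -8

A tropical monomial a ⊗ x^⊗i evaluates to a + i · x. Evaluating each term at x = -3:
  Term 0 contributes 4 + 0 · -3 = 4
  Term 1 contributes 2 + 1 · -3 = -1
  Term 2 contributes -2 + 2 · -3 = -8
  Term 3 contributes 9 + 3 · -3 = 0
p(-3) = ⊕ of these = min[4, -1, -8, 0] = -8.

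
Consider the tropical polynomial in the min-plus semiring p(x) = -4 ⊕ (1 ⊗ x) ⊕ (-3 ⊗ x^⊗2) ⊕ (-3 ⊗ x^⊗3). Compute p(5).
p(5) = -4

A tropical monomial a ⊗ x^⊗i evaluates to a + i · x. Evaluating each term at x = 5:
  Term 0 contributes -4 + 0 · 5 = -4
  Term 1 contributes 1 + 1 · 5 = 6
  Term 2 contributes -3 + 2 · 5 = 7
  Term 3 contributes -3 + 3 · 5 = 12
p(5) = ⊕ of these = min[-4, 6, 7, 12] = -4.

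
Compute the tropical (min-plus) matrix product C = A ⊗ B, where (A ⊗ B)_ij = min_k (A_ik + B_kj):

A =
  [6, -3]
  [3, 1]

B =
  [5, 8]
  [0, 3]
A ⊗ B =
  [-3, 0]
  [1, 4]

Apply the min-plus product entry-by-entry:
  C[0][0] = min over k of (A[0][0] + B[0][0] = 6 + 5 = 11, A[0][1] + B[1][0] = -3 + 0 = -3) = -3 (attained at k = 1)
  C[0][1] = min over k of (A[0][0] + B[0][1] = 6 + 8 = 14, A[0][1] + B[1][1] = -3 + 3 = 0) = 0 (attained at k = 1)
  C[1][0] = min over k of (A[1][0] + B[0][0] = 3 + 5 = 8, A[1][1] + B[1][0] = 1 + 0 = 1) = 1 (attained at k = 1)
  C[1][1] = min over k of (A[1][0] + B[0][1] = 3 + 8 = 11, A[1][1] + B[1][1] = 1 + 3 = 4) = 4 (attained at k = 1)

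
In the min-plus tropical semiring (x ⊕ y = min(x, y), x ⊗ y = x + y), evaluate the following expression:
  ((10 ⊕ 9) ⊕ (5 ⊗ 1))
((10 ⊕ 9) ⊕ (5 ⊗ 1)) = 6

Expand innermost to outermost. Recall ⊕ takes the minimum of its arguments and ⊗ takes their sum. Working out the expression ((10 ⊕ 9) ⊕ (5 ⊗ 1)) gives 6.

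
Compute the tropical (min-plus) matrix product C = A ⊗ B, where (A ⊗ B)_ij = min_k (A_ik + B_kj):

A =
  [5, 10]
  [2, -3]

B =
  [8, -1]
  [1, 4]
A ⊗ B =
  [11, 4]
  [-2, 1]

Apply the min-plus product entry-by-entry:
  C[0][0] = min over k of (A[0][0] + B[0][0] = 5 + 8 = 13, A[0][1] + B[1][0] = 10 + 1 = 11) = 11 (attained at k = 1)
  C[0][1] = min over k of (A[0][0] + B[0][1] = 5 + -1 = 4, A[0][1] + B[1][1] = 10 + 4 = 14) = 4 (attained at k = 0)
  C[1][0] = min over k of (A[1][0] + B[0][0] = 2 + 8 = 10, A[1][1] + B[1][0] = -3 + 1 = -2) = -2 (attained at k = 1)
  C[1][1] = min over k of (A[1][0] + B[0][1] = 2 + -1 = 1, A[1][1] + B[1][1] = -3 + 4 = 1) = 1 (attained at k = 0)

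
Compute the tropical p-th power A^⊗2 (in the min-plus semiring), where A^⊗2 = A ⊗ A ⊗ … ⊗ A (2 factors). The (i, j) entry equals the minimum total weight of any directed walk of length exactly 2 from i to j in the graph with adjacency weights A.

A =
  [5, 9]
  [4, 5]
A^⊗2 =
  [10, 14]
  [9, 10]

Each entry (A^⊗2)_ij equals the minimum over all length-2 walks i = v_0 → v_1 → … → v_2 = j of Σ_t A[v_t][v_{t+1}]. For example, for (i, j) = (0, 1) we minimise over 2 possible intermediate vertex sequences; the minimum is 14, attained along the walk 0 → 0 → 1.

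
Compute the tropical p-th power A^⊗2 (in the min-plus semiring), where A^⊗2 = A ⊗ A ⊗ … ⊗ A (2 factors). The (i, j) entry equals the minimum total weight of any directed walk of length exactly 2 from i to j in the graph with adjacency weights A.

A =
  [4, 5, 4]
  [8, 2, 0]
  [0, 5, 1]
A^⊗2 =
  [4, 7, 5]
  [0, 4, 1]
  [1, 5, 2]

Each entry (A^⊗2)_ij equals the minimum over all length-2 walks i = v_0 → v_1 → … → v_2 = j of Σ_t A[v_t][v_{t+1}]. For example, for (i, j) = (0, 2) we minimise over 3 possible intermediate vertex sequences; the minimum is 5, attained along the walk 0 → 1 → 2.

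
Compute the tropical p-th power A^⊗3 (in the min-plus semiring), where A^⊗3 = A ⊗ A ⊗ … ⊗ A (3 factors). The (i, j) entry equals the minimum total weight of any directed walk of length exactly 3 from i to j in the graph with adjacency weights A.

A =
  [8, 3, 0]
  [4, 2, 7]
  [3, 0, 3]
A^⊗3 =
  [4, 2, 3]
  [7, 4, 6]
  [6, 3, 4]

Each entry (A^⊗3)_ij equals the minimum over all length-3 walks i = v_0 → v_1 → … → v_3 = j of Σ_t A[v_t][v_{t+1}]. For example, for (i, j) = (0, 2) we minimise over 9 possible intermediate vertex sequences; the minimum is 3, attained along the walk 0 → 2 → 0 → 2.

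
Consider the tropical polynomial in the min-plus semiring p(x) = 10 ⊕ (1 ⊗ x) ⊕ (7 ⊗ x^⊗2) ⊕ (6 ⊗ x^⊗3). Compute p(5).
p(5) = 6

A tropical monomial a ⊗ x^⊗i evaluates to a + i · x. Evaluating each term at x = 5:
  Term 0 contributes 10 + 0 · 5 = 10
  Term 1 contributes 1 + 1 · 5 = 6
  Term 2 contributes 7 + 2 · 5 = 17
  Term 3 contributes 6 + 3 · 5 = 21
p(5) = ⊕ of these = min[10, 6, 17, 21] = 6.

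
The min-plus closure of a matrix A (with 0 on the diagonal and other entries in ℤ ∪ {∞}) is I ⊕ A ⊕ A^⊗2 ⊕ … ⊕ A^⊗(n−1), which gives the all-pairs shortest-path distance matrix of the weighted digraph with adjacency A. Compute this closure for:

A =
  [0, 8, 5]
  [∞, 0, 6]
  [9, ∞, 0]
Closure =
  [0, 8, 5]
  [15, 0, 6]
  [9, 17, 0]

This is the Floyd-Warshall all-pairs shortest-path computation. For each intermediate vertex k = 0, 1, …, 2, update dist[i][j] ← min(dist[i][j], dist[i][k] + dist[k][j]). The final matrix gives, for each (i, j), the minimum total weight of any directed path from i to j (possibly empty when i = j).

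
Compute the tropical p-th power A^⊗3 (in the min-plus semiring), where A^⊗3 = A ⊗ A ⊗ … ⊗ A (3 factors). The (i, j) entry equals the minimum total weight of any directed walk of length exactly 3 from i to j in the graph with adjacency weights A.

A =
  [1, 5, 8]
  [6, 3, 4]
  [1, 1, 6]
A^⊗3 =
  [3, 7, 10]
  [6, 8, 9]
  [3, 6, 8]

Each entry (A^⊗3)_ij equals the minimum over all length-3 walks i = v_0 → v_1 → … → v_3 = j of Σ_t A[v_t][v_{t+1}]. For example, for (i, j) = (0, 2) we minimise over 9 possible intermediate vertex sequences; the minimum is 10, attained along the walk 0 → 0 → 0 → 2.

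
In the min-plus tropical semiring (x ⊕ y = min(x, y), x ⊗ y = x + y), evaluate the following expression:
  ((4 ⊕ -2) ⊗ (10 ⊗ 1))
((4 ⊕ -2) ⊗ (10 ⊗ 1)) = 9

Expand innermost to outermost. Recall ⊕ takes the minimum of its arguments and ⊗ takes their sum. Working out the expression ((4 ⊕ -2) ⊗ (10 ⊗ 1)) gives 9.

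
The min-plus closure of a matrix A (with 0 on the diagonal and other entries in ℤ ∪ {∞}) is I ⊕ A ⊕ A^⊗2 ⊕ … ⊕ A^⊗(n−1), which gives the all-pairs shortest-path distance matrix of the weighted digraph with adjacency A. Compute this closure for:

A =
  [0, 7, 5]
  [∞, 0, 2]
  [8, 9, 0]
Closure =
  [0, 7, 5]
  [10, 0, 2]
  [8, 9, 0]

This is the Floyd-Warshall all-pairs shortest-path computation. For each intermediate vertex k = 0, 1, …, 2, update dist[i][j] ← min(dist[i][j], dist[i][k] + dist[k][j]). The final matrix gives, for each (i, j), the minimum total weight of any directed path from i to j (possibly empty when i = j).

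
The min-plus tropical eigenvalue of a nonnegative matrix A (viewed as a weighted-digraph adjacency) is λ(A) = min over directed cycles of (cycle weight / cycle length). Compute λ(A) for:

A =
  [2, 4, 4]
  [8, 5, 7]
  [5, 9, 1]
λ(A) = 1

Enumerate directed cycles and compute their means (weight / length). Sample:
  cycle 0 → 0: weight = 2, length = 1, mean = 2/1 ≈ 2.000
  cycle 1 → 1: weight = 5, length = 1, mean = 5/1 ≈ 5.000
  cycle 2 → 2: weight = 1, length = 1, mean = 1/1 ≈ 1.000
  cycle 0 → 1 → 0: weight = 12, length = 2, mean = 12/2 ≈ 6.000
  cycle 0 → 2 → 0: weight = 9, length = 2, mean = 9/2 ≈ 4.500
  cycle 1 → 0 → 1: weight = 12, length = 2, mean = 12/2 ≈ 6.000
Minimum mean = 1.000, attained e.g. along the cycle 2 → 2 with weight 1 and length 1. So λ(A) = 1/1 = 1.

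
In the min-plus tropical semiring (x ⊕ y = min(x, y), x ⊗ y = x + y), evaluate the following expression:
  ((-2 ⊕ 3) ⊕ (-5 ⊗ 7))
((-2 ⊕ 3) ⊕ (-5 ⊗ 7)) = -2

Expand innermost to outermost. Recall ⊕ takes the minimum of its arguments and ⊗ takes their sum. Working out the expression ((-2 ⊕ 3) ⊕ (-5 ⊗ 7)) gives -2.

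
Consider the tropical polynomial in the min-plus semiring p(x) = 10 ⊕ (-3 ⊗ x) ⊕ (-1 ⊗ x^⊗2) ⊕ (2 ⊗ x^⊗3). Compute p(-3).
p(-3) = -7

A tropical monomial a ⊗ x^⊗i evaluates to a + i · x. Evaluating each term at x = -3:
  Term 0 contributes 10 + 0 · -3 = 10
  Term 1 contributes -3 + 1 · -3 = -6
  Term 2 contributes -1 + 2 · -3 = -7
  Term 3 contributes 2 + 3 · -3 = -7
p(-3) = ⊕ of these = min[10, -6, -7, -7] = -7.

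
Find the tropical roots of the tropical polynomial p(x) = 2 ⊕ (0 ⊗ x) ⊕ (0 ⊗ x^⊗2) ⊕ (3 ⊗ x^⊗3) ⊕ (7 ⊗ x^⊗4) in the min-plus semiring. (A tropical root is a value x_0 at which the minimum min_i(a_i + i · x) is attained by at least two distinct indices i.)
Roots: {-4, -3, 0, 2}

Each tropical root is a break point of the lower envelope of the lines y = a_i + i · x (there are 5 lines, with slopes 0, 1, ..., 4). Only the lines that attain the minimum somewhere contribute to roots; other lines are dominated. Here the surviving (envelope) indices are i = 4, i = 3, i = 2, i = 1, i = 0.
Intersections between consecutive envelope lines give the roots: for adjacent envelope indices i < j the intersection is x = (a_i − a_j) / (j − i). Reading off the sorted break points: {-4, -3, 0, 2}.
Verification: at each break x_0, at least two indices attain the minimum of min_i(a_i + i · x_0).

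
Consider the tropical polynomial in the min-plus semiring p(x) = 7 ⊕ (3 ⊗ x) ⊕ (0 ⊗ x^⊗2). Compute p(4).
p(4) = 7

A tropical monomial a ⊗ x^⊗i evaluates to a + i · x. Evaluating each term at x = 4:
  Term 0 contributes 7 + 0 · 4 = 7
  Term 1 contributes 3 + 1 · 4 = 7
  Term 2 contributes 0 + 2 · 4 = 8
p(4) = ⊕ of these = min[7, 7, 8] = 7.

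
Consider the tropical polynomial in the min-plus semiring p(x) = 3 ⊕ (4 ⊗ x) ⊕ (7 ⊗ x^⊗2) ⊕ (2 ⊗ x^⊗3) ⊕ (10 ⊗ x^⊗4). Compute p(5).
p(5) = 3

A tropical monomial a ⊗ x^⊗i evaluates to a + i · x. Evaluating each term at x = 5:
  Term 0 contributes 3 + 0 · 5 = 3
  Term 1 contributes 4 + 1 · 5 = 9
  Term 2 contributes 7 + 2 · 5 = 17
  Term 3 contributes 2 + 3 · 5 = 17
  Term 4 contributes 10 + 4 · 5 = 30
p(5) = ⊕ of these = min[3, 9, 17, 17, 30] = 3.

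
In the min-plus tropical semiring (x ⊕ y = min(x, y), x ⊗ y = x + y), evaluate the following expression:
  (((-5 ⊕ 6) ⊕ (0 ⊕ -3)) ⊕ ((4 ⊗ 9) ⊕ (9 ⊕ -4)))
(((-5 ⊕ 6) ⊕ (0 ⊕ -3)) ⊕ ((4 ⊗ 9) ⊕ (9 ⊕ -4))) = -5

Expand innermost to outermost. Recall ⊕ takes the minimum of its arguments and ⊗ takes their sum. Working out the expression (((-5 ⊕ 6) ⊕ (0 ⊕ -3)) ⊕ ((4 ⊗ 9) ⊕ (9 ⊕ -4))) gives -5.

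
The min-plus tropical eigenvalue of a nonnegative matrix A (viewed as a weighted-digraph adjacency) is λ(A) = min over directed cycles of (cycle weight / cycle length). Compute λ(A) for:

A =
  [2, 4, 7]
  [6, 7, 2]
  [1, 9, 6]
λ(A) = 2

Enumerate directed cycles and compute their means (weight / length). Sample:
  cycle 0 → 0: weight = 2, length = 1, mean = 2/1 ≈ 2.000
  cycle 1 → 1: weight = 7, length = 1, mean = 7/1 ≈ 7.000
  cycle 2 → 2: weight = 6, length = 1, mean = 6/1 ≈ 6.000
  cycle 0 → 1 → 0: weight = 10, length = 2, mean = 10/2 ≈ 5.000
  cycle 0 → 2 → 0: weight = 8, length = 2, mean = 8/2 ≈ 4.000
  cycle 1 → 0 → 1: weight = 10, length = 2, mean = 10/2 ≈ 5.000
Minimum mean = 2.000, attained e.g. along the cycle 0 → 0 with weight 2 and length 1. So λ(A) = 2/1 = 2.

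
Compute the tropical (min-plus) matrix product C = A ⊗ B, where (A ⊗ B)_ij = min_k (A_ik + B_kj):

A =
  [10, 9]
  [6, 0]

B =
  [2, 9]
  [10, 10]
A ⊗ B =
  [12, 19]
  [8, 10]

Apply the min-plus product entry-by-entry:
  C[0][0] = min over k of (A[0][0] + B[0][0] = 10 + 2 = 12, A[0][1] + B[1][0] = 9 + 10 = 19) = 12 (attained at k = 0)
  C[0][1] = min over k of (A[0][0] + B[0][1] = 10 + 9 = 19, A[0][1] + B[1][1] = 9 + 10 = 19) = 19 (attained at k = 0)
  C[1][0] = min over k of (A[1][0] + B[0][0] = 6 + 2 = 8, A[1][1] + B[1][0] = 0 + 10 = 10) = 8 (attained at k = 0)
  C[1][1] = min over k of (A[1][0] + B[0][1] = 6 + 9 = 15, A[1][1] + B[1][1] = 0 + 10 = 10) = 10 (attained at k = 1)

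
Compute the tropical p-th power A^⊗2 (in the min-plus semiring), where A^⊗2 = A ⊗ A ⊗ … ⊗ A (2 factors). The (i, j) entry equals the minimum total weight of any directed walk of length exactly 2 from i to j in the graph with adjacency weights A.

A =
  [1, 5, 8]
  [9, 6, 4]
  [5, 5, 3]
A^⊗2 =
  [2, 6, 9]
  [9, 9, 7]
  [6, 8, 6]

Each entry (A^⊗2)_ij equals the minimum over all length-2 walks i = v_0 → v_1 → … → v_2 = j of Σ_t A[v_t][v_{t+1}]. For example, for (i, j) = (0, 2) we minimise over 3 possible intermediate vertex sequences; the minimum is 9, attained along the walk 0 → 0 → 2.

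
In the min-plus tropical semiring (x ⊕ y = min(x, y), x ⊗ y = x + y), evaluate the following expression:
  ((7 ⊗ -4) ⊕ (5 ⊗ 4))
((7 ⊗ -4) ⊕ (5 ⊗ 4)) = 3

Expand innermost to outermost. Recall ⊕ takes the minimum of its arguments and ⊗ takes their sum. Working out the expression ((7 ⊗ -4) ⊕ (5 ⊗ 4)) gives 3.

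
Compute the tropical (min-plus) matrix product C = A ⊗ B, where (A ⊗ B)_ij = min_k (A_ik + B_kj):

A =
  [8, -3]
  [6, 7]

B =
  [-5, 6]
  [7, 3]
A ⊗ B =
  [3, 0]
  [1, 10]

Apply the min-plus product entry-by-entry:
  C[0][0] = min over k of (A[0][0] + B[0][0] = 8 + -5 = 3, A[0][1] + B[1][0] = -3 + 7 = 4) = 3 (attained at k = 0)
  C[0][1] = min over k of (A[0][0] + B[0][1] = 8 + 6 = 14, A[0][1] + B[1][1] = -3 + 3 = 0) = 0 (attained at k = 1)
  C[1][0] = min over k of (A[1][0] + B[0][0] = 6 + -5 = 1, A[1][1] + B[1][0] = 7 + 7 = 14) = 1 (attained at k = 0)
  C[1][1] = min over k of (A[1][0] + B[0][1] = 6 + 6 = 12, A[1][1] + B[1][1] = 7 + 3 = 10) = 10 (attained at k = 1)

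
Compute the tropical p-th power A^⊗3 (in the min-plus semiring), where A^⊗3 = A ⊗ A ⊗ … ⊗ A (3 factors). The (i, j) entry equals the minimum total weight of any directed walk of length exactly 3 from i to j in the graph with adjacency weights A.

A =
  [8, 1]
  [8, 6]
A^⊗3 =
  [15, 10]
  [17, 15]

Each entry (A^⊗3)_ij equals the minimum over all length-3 walks i = v_0 → v_1 → … → v_3 = j of Σ_t A[v_t][v_{t+1}]. For example, for (i, j) = (0, 1) we minimise over 4 possible intermediate vertex sequences; the minimum is 10, attained along the walk 0 → 1 → 0 → 1.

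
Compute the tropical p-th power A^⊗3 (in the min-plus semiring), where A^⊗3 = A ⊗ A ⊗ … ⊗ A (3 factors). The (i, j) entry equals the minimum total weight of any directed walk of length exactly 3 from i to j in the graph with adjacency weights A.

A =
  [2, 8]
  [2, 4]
A^⊗3 =
  [6, 12]
  [6, 12]

Each entry (A^⊗3)_ij equals the minimum over all length-3 walks i = v_0 → v_1 → … → v_3 = j of Σ_t A[v_t][v_{t+1}]. For example, for (i, j) = (0, 1) we minimise over 4 possible intermediate vertex sequences; the minimum is 12, attained along the walk 0 → 0 → 0 → 1.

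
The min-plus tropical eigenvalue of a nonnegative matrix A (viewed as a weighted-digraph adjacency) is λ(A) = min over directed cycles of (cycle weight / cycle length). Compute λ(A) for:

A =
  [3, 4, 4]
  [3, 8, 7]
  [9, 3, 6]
λ(A) = 3

Enumerate directed cycles and compute their means (weight / length). Sample:
  cycle 0 → 0: weight = 3, length = 1, mean = 3/1 ≈ 3.000
  cycle 1 → 1: weight = 8, length = 1, mean = 8/1 ≈ 8.000
  cycle 2 → 2: weight = 6, length = 1, mean = 6/1 ≈ 6.000
  cycle 0 → 1 → 0: weight = 7, length = 2, mean = 7/2 ≈ 3.500
  cycle 0 → 2 → 0: weight = 13, length = 2, mean = 13/2 ≈ 6.500
  cycle 1 → 0 → 1: weight = 7, length = 2, mean = 7/2 ≈ 3.500
Minimum mean = 3.000, attained e.g. along the cycle 0 → 0 with weight 3 and length 1. So λ(A) = 3/1 = 3.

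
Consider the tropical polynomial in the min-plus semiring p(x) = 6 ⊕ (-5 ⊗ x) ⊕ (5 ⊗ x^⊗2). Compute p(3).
p(3) = -2

A tropical monomial a ⊗ x^⊗i evaluates to a + i · x. Evaluating each term at x = 3:
  Term 0 contributes 6 + 0 · 3 = 6
  Term 1 contributes -5 + 1 · 3 = -2
  Term 2 contributes 5 + 2 · 3 = 11
p(3) = ⊕ of these = min[6, -2, 11] = -2.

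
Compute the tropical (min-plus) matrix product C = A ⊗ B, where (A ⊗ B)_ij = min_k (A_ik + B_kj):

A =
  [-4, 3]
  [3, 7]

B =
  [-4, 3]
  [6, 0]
A ⊗ B =
  [-8, -1]
  [-1, 6]

Apply the min-plus product entry-by-entry:
  C[0][0] = min over k of (A[0][0] + B[0][0] = -4 + -4 = -8, A[0][1] + B[1][0] = 3 + 6 = 9) = -8 (attained at k = 0)
  C[0][1] = min over k of (A[0][0] + B[0][1] = -4 + 3 = -1, A[0][1] + B[1][1] = 3 + 0 = 3) = -1 (attained at k = 0)
  C[1][0] = min over k of (A[1][0] + B[0][0] = 3 + -4 = -1, A[1][1] + B[1][0] = 7 + 6 = 13) = -1 (attained at k = 0)
  C[1][1] = min over k of (A[1][0] + B[0][1] = 3 + 3 = 6, A[1][1] + B[1][1] = 7 + 0 = 7) = 6 (attained at k = 0)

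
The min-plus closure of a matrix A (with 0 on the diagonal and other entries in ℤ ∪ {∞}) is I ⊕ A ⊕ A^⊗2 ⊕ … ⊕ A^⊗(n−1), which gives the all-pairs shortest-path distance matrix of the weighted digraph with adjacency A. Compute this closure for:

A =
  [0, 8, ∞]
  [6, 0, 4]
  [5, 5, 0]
Closure =
  [0, 8, 12]
  [6, 0, 4]
  [5, 5, 0]

This is the Floyd-Warshall all-pairs shortest-path computation. For each intermediate vertex k = 0, 1, …, 2, update dist[i][j] ← min(dist[i][j], dist[i][k] + dist[k][j]). The final matrix gives, for each (i, j), the minimum total weight of any directed path from i to j (possibly empty when i = j).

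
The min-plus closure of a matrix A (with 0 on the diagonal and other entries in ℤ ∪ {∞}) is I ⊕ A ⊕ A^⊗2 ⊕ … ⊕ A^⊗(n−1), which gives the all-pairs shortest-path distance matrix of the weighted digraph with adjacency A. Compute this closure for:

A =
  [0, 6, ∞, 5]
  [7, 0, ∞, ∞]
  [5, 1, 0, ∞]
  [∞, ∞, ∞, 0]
Closure =
  [0, 6, ∞, 5]
  [7, 0, ∞, 12]
  [5, 1, 0, 10]
  [∞, ∞, ∞, 0]

This is the Floyd-Warshall all-pairs shortest-path computation. For each intermediate vertex k = 0, 1, …, 3, update dist[i][j] ← min(dist[i][j], dist[i][k] + dist[k][j]). The final matrix gives, for each (i, j), the minimum total weight of any directed path from i to j (possibly empty when i = j).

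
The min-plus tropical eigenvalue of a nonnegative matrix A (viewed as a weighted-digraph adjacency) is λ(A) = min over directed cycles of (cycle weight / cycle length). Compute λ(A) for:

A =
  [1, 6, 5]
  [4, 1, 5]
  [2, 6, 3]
λ(A) = 1

Enumerate directed cycles and compute their means (weight / length). Sample:
  cycle 0 → 0: weight = 1, length = 1, mean = 1/1 ≈ 1.000
  cycle 1 → 1: weight = 1, length = 1, mean = 1/1 ≈ 1.000
  cycle 2 → 2: weight = 3, length = 1, mean = 3/1 ≈ 3.000
  cycle 0 → 1 → 0: weight = 10, length = 2, mean = 10/2 ≈ 5.000
  cycle 0 → 2 → 0: weight = 7, length = 2, mean = 7/2 ≈ 3.500
  cycle 1 → 0 → 1: weight = 10, length = 2, mean = 10/2 ≈ 5.000
Minimum mean = 1.000, attained e.g. along the cycle 0 → 0 with weight 1 and length 1. So λ(A) = 1/1 = 1.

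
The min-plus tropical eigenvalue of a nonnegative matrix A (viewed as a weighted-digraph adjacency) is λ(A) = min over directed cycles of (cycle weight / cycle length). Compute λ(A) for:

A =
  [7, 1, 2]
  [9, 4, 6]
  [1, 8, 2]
λ(A) = 3/2

Enumerate directed cycles and compute their means (weight / length). Sample:
  cycle 0 → 0: weight = 7, length = 1, mean = 7/1 ≈ 7.000
  cycle 1 → 1: weight = 4, length = 1, mean = 4/1 ≈ 4.000
  cycle 2 → 2: weight = 2, length = 1, mean = 2/1 ≈ 2.000
  cycle 0 → 1 → 0: weight = 10, length = 2, mean = 10/2 ≈ 5.000
  cycle 0 → 2 → 0: weight = 3, length = 2, mean = 3/2 ≈ 1.500
  cycle 1 → 0 → 1: weight = 10, length = 2, mean = 10/2 ≈ 5.000
Minimum mean = 1.500, attained e.g. along the cycle 0 → 2 → 0 with weight 3 and length 2. So λ(A) = 3/2 = 3/2.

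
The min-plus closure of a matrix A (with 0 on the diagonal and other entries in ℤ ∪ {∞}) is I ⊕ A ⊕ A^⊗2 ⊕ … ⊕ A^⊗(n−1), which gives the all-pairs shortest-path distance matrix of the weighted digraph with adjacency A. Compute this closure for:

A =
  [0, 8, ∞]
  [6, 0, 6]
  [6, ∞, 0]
Closure =
  [0, 8, 14]
  [6, 0, 6]
  [6, 14, 0]

This is the Floyd-Warshall all-pairs shortest-path computation. For each intermediate vertex k = 0, 1, …, 2, update dist[i][j] ← min(dist[i][j], dist[i][k] + dist[k][j]). The final matrix gives, for each (i, j), the minimum total weight of any directed path from i to j (possibly empty when i = j).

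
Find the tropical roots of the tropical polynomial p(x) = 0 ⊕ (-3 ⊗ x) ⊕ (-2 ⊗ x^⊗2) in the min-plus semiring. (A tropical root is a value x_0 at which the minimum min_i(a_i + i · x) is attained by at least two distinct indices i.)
Roots: {-1, 3}

Each tropical root is a break point of the lower envelope of the lines y = a_i + i · x (there are 3 lines, with slopes 0, 1, ..., 2). Only the lines that attain the minimum somewhere contribute to roots; other lines are dominated. Here the surviving (envelope) indices are i = 2, i = 1, i = 0.
Intersections between consecutive envelope lines give the roots: for adjacent envelope indices i < j the intersection is x = (a_i − a_j) / (j − i). Reading off the sorted break points: {-1, 3}.
Verification: at each break x_0, at least two indices attain the minimum of min_i(a_i + i · x_0).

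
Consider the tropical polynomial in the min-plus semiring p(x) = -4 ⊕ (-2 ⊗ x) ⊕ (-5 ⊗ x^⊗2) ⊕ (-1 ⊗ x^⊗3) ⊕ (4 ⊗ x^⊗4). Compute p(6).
p(6) = -4

A tropical monomial a ⊗ x^⊗i evaluates to a + i · x. Evaluating each term at x = 6:
  Term 0 contributes -4 + 0 · 6 = -4
  Term 1 contributes -2 + 1 · 6 = 4
  Term 2 contributes -5 + 2 · 6 = 7
  Term 3 contributes -1 + 3 · 6 = 17
  Term 4 contributes 4 + 4 · 6 = 28
p(6) = ⊕ of these = min[-4, 4, 7, 17, 28] = -4.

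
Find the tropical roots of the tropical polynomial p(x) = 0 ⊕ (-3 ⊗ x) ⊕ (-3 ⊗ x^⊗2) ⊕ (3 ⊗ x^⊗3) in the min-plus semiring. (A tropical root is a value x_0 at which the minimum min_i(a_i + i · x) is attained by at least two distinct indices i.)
Roots: {-6, 0, 3}

Each tropical root is a break point of the lower envelope of the lines y = a_i + i · x (there are 4 lines, with slopes 0, 1, ..., 3). Only the lines that attain the minimum somewhere contribute to roots; other lines are dominated. Here the surviving (envelope) indices are i = 3, i = 2, i = 1, i = 0.
Intersections between consecutive envelope lines give the roots: for adjacent envelope indices i < j the intersection is x = (a_i − a_j) / (j − i). Reading off the sorted break points: {-6, 0, 3}.
Verification: at each break x_0, at least two indices attain the minimum of min_i(a_i + i · x_0).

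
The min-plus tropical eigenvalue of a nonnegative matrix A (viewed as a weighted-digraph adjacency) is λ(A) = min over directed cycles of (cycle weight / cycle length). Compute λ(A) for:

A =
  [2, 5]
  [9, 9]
λ(A) = 2

Enumerate directed cycles and compute their means (weight / length). Sample:
  cycle 0 → 0: weight = 2, length = 1, mean = 2/1 ≈ 2.000
  cycle 1 → 1: weight = 9, length = 1, mean = 9/1 ≈ 9.000
  cycle 0 → 1 → 0: weight = 14, length = 2, mean = 14/2 ≈ 7.000
  cycle 1 → 0 → 1: weight = 14, length = 2, mean = 14/2 ≈ 7.000
Minimum mean = 2.000, attained e.g. along the cycle 0 → 0 with weight 2 and length 1. So λ(A) = 2/1 = 2.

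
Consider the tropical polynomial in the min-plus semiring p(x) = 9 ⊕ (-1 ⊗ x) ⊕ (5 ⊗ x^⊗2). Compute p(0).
p(0) = -1

A tropical monomial a ⊗ x^⊗i evaluates to a + i · x. Evaluating each term at x = 0:
  Term 0 contributes 9 + 0 · 0 = 9
  Term 1 contributes -1 + 1 · 0 = -1
  Term 2 contributes 5 + 2 · 0 = 5
p(0) = ⊕ of these = min[9, -1, 5] = -1.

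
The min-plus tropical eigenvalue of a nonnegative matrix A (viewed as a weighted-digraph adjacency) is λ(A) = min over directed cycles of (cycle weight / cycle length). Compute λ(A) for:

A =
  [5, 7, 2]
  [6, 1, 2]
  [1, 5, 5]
λ(A) = 1

Enumerate directed cycles and compute their means (weight / length). Sample:
  cycle 0 → 0: weight = 5, length = 1, mean = 5/1 ≈ 5.000
  cycle 1 → 1: weight = 1, length = 1, mean = 1/1 ≈ 1.000
  cycle 2 → 2: weight = 5, length = 1, mean = 5/1 ≈ 5.000
  cycle 0 → 1 → 0: weight = 13, length = 2, mean = 13/2 ≈ 6.500
  cycle 0 → 2 → 0: weight = 3, length = 2, mean = 3/2 ≈ 1.500
  cycle 1 → 0 → 1: weight = 13, length = 2, mean = 13/2 ≈ 6.500
Minimum mean = 1.000, attained e.g. along the cycle 1 → 1 with weight 1 and length 1. So λ(A) = 1/1 = 1.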